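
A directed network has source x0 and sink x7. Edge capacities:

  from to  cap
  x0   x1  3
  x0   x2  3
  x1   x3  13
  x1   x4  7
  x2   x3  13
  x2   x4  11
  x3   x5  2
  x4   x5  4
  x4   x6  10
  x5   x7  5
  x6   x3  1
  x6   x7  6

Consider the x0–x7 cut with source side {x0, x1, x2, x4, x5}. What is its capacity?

Edges leaving {x0, x1, x2, x4, x5}: x1→x3 (13), x2→x3 (13), x4→x6 (10), x5→x7 (5).
Cut capacity = 13 + 13 + 10 + 5 = 41.

41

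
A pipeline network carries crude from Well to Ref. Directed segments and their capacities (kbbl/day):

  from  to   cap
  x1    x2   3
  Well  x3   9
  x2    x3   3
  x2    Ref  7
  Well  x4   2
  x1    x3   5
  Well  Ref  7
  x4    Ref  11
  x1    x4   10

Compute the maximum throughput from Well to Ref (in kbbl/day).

9

Augment Well→Ref: bottleneck 7, flow now 7.
Augment Well→x4→Ref: bottleneck 2, flow now 9.
No augmenting path remains; maximum flow = 9.
In the residual graph, reachable from Well: {Well, x3}.
Min-cut edges: Well→x4 (2), Well→Ref (7); capacity 2 + 7 = 9.
This cut is saturated, so no flow can exceed 9.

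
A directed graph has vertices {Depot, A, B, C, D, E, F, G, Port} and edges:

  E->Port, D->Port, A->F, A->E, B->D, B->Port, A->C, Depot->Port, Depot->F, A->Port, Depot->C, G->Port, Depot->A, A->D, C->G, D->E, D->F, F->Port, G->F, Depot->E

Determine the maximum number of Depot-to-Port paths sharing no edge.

5

Assign every edge capacity 1; by Menger, the answer equals the max flow.
Path Depot→Port (+1); total 1.
Path Depot→A→Port (+1); total 2.
Path Depot→E→Port (+1); total 3.
Path Depot→F→Port (+1); total 4.
Path Depot→C→G→Port (+1); total 5.
No residual Depot→Port path; max flow = 5.
Certifying cut of size 5: {Depot→A, Depot→C, Depot→E, Depot→F, Depot→Port}.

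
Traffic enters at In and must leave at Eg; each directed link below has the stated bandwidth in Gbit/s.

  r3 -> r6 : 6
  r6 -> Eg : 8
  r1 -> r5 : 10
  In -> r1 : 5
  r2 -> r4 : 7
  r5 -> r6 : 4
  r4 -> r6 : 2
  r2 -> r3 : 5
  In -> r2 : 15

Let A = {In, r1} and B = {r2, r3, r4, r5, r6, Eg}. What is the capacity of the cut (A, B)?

25

Edges leaving {In, r1}: In→r2 (15), r1→r5 (10).
Cut capacity = 15 + 10 = 25.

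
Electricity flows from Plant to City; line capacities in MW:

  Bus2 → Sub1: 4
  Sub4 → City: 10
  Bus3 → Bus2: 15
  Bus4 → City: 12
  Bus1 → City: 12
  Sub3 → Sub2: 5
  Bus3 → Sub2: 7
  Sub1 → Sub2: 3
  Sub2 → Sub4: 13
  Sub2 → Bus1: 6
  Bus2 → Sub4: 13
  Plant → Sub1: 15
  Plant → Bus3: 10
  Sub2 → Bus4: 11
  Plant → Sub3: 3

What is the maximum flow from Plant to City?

16

Augment Plant→Bus3→Sub2→Bus4→City: bottleneck 7, flow now 7.
Augment Plant→Bus3→Bus2→Sub4→City: bottleneck 3, flow now 10.
Augment Plant→Sub1→Sub2→Bus4→City: bottleneck 3, flow now 13.
Augment Plant→Sub3→Sub2→Bus4→City: bottleneck 1, flow now 14.
Augment Plant→Sub3→Sub2→Sub4→City: bottleneck 2, flow now 16.
No augmenting path remains; maximum flow = 16.
In the residual graph, reachable from Plant: {Plant, Sub1}.
Min-cut edges: Plant→Bus3 (10), Plant→Sub3 (3), Sub1→Sub2 (3); capacity 10 + 3 + 3 = 16.
This cut is saturated, so no flow can exceed 16.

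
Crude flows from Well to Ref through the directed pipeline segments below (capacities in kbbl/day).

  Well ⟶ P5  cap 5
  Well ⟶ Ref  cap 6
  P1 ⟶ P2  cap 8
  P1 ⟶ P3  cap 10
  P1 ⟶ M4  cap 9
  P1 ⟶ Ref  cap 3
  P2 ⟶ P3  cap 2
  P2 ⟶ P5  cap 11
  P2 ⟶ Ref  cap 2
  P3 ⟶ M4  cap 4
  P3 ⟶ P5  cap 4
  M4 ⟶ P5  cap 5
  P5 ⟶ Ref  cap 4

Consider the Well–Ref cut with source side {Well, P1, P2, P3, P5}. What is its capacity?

28

Edges leaving {Well, P1, P2, P3, P5}: Well→Ref (6), P1→M4 (9), P1→Ref (3), P2→Ref (2), P3→M4 (4), P5→Ref (4).
Cut capacity = 6 + 9 + 3 + 2 + 4 + 4 = 28.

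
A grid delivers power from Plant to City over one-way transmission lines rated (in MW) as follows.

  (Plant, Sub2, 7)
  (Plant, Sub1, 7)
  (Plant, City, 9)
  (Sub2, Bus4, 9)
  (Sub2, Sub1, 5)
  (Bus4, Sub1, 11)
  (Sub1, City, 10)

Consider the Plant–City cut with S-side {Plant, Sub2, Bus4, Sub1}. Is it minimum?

Given cut capacity: 9 + 10 = 19.
Augment Plant→City: bottleneck 9, flow now 9.
Augment Plant→Sub1→City: bottleneck 7, flow now 16.
Augment Plant→Sub2→Sub1→City: bottleneck 3, flow now 19.
No augmenting path remains; maximum flow = 19.
Cut capacity 19 equals the max flow, so it is a minimum cut.

Yes — it is a minimum cut (capacity 19).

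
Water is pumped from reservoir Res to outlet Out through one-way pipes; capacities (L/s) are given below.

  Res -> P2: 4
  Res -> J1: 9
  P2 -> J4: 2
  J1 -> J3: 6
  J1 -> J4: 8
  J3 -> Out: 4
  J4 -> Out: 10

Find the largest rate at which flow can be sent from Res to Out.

Augment Res→P2→J4→Out: bottleneck 2, flow now 2.
Augment Res→J1→J3→Out: bottleneck 4, flow now 6.
Augment Res→J1→J4→Out: bottleneck 5, flow now 11.
No augmenting path remains; maximum flow = 11.
In the residual graph, reachable from Res: {Res, P2}.
Min-cut edges: Res→J1 (9), P2→J4 (2); capacity 9 + 2 = 11.
This cut is saturated, so no flow can exceed 11.

11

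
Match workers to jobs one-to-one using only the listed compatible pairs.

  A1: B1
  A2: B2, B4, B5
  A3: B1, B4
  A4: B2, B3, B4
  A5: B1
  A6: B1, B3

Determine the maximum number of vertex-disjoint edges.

Unit-capacity flow: source→left, listed edges, right→sink; max matching = max flow.
Augmenting path A1→B1 (+1); matched 1.
Augmenting path A2→B2 (+1); matched 2.
Augmenting path A3→B4 (+1); matched 3.
Augmenting path A4→B3 (+1); matched 4.
Augmenting path A6→B3→A4→B2→A2→B5 (+1); matched 5.
No augmenting path remains; maximum matching = 5.
König certificate: {A2, A3, A4, A6, B1} is a vertex cover of size 5 (every listed pair touches it), so no matching can be larger.

5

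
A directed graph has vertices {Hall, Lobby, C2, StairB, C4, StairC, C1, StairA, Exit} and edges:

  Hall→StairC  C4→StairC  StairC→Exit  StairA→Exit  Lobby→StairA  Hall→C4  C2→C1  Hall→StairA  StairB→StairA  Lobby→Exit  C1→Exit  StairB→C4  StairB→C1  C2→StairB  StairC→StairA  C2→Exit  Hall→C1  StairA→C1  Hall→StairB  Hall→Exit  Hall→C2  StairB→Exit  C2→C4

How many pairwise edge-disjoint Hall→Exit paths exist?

Assign every edge capacity 1; by Menger, the answer equals the max flow.
Path Hall→Exit (+1); total 1.
Path Hall→C2→Exit (+1); total 2.
Path Hall→StairB→Exit (+1); total 3.
Path Hall→StairC→Exit (+1); total 4.
Path Hall→C1→Exit (+1); total 5.
Path Hall→StairA→Exit (+1); total 6.
No residual Hall→Exit path; max flow = 6.
Certifying cut of size 6: {C1→Exit, Hall→C2, Hall→Exit, Hall→StairB, StairA→Exit, StairC→Exit}.

6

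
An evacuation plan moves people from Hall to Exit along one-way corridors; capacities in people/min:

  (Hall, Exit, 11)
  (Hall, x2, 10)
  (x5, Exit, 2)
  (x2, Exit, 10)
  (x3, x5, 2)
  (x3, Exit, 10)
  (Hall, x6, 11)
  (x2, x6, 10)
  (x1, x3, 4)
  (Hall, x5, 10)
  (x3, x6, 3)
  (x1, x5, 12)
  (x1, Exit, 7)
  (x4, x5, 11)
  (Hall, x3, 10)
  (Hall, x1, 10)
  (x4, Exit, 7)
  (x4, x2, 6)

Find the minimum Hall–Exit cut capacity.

Augment Hall→Exit: bottleneck 11, flow now 11.
Augment Hall→x1→Exit: bottleneck 7, flow now 18.
Augment Hall→x2→Exit: bottleneck 10, flow now 28.
Augment Hall→x3→Exit: bottleneck 10, flow now 38.
Augment Hall→x5→Exit: bottleneck 2, flow now 40.
No augmenting path remains; maximum flow = 40.
By max-flow min-cut, the minimum cut capacity equals the max flow.
In the residual graph, reachable from Hall: {Hall, x1, x3, x5, x6}.
Min-cut edges: Hall→x2 (10), Hall→Exit (11), x1→Exit (7), x3→Exit (10), x5→Exit (2); capacity 10 + 11 + 7 + 10 + 2 = 40.

40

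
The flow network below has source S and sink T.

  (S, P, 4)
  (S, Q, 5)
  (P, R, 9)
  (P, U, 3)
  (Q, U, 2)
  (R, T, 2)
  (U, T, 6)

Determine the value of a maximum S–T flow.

Augment S→P→R→T: bottleneck 2, flow now 2.
Augment S→P→U→T: bottleneck 2, flow now 4.
Augment S→Q→U→T: bottleneck 2, flow now 6.
No augmenting path remains; maximum flow = 6.
In the residual graph, reachable from S: {S, Q}.
Min-cut edges: S→P (4), Q→U (2); capacity 4 + 2 = 6.
This cut is saturated, so no flow can exceed 6.

6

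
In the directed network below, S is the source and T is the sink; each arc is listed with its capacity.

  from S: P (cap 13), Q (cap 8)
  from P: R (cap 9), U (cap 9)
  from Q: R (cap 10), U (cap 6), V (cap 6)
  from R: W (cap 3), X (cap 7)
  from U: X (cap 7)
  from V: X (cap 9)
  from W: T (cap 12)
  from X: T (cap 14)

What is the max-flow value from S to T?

Augment S→P→R→W→T: bottleneck 3, flow now 3.
Augment S→P→R→X→T: bottleneck 6, flow now 9.
Augment S→P→U→X→T: bottleneck 4, flow now 13.
Augment S→Q→R→X→T: bottleneck 1, flow now 14.
Augment S→Q→U→X→T: bottleneck 3, flow now 17.
No augmenting path remains; maximum flow = 17.
In the residual graph, reachable from S: {S, P, Q, R, U, V, X}.
Min-cut edges: R→W (3), X→T (14); capacity 3 + 14 = 17.
This cut is saturated, so no flow can exceed 17.

17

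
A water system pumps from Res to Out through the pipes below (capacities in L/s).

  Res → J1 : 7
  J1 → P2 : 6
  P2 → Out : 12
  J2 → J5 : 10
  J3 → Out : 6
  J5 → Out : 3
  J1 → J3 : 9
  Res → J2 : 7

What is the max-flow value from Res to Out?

Augment Res→J1→J3→Out: bottleneck 6, flow now 6.
Augment Res→J1→P2→Out: bottleneck 1, flow now 7.
Augment Res→J2→J5→Out: bottleneck 3, flow now 10.
No augmenting path remains; maximum flow = 10.
In the residual graph, reachable from Res: {Res, J2, J5}.
Min-cut edges: Res→J1 (7), J5→Out (3); capacity 7 + 3 = 10.
This cut is saturated, so no flow can exceed 10.

10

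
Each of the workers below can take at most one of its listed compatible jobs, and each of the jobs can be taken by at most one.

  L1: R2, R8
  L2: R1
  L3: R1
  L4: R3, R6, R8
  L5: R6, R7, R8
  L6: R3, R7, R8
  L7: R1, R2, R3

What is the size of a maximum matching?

6

Unit-capacity flow: source→left, listed edges, right→sink; max matching = max flow.
Augmenting path L1→R2 (+1); matched 1.
Augmenting path L2→R1 (+1); matched 2.
Augmenting path L4→R3 (+1); matched 3.
Augmenting path L5→R6 (+1); matched 4.
Augmenting path L6→R7 (+1); matched 5.
Augmenting path L7→R2→L1→R8 (+1); matched 6.
No augmenting path remains; maximum matching = 6.
König certificate: {L1, L4, L5, L6, L7, R1} is a vertex cover of size 6 (every listed pair touches it), so no matching can be larger.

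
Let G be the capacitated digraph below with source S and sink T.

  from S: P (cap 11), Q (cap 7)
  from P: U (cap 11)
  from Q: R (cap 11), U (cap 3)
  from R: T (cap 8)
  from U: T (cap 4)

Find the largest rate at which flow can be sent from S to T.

Augment S→P→U→T: bottleneck 4, flow now 4.
Augment S→Q→R→T: bottleneck 7, flow now 11.
No augmenting path remains; maximum flow = 11.
In the residual graph, reachable from S: {S, P, U}.
Min-cut edges: S→Q (7), U→T (4); capacity 7 + 4 = 11.
This cut is saturated, so no flow can exceed 11.

11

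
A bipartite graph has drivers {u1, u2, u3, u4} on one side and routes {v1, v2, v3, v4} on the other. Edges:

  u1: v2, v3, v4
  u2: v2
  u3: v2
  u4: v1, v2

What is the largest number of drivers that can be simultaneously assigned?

Unit-capacity flow: source→left, listed edges, right→sink; max matching = max flow.
Augmenting path u1→v2 (+1); matched 1.
Augmenting path u4→v1 (+1); matched 2.
Augmenting path u2→v2→u1→v3 (+1); matched 3.
No augmenting path remains; maximum matching = 3.
König certificate: {u1, u4, v2} is a vertex cover of size 3 (every listed pair touches it), so no matching can be larger.

3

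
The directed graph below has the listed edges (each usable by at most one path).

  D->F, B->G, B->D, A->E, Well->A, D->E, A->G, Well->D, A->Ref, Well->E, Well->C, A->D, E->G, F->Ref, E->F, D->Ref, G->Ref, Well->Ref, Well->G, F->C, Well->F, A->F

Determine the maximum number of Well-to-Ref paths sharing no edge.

5

Assign every edge capacity 1; by Menger, the answer equals the max flow.
Path Well→Ref (+1); total 1.
Path Well→A→Ref (+1); total 2.
Path Well→D→Ref (+1); total 3.
Path Well→F→Ref (+1); total 4.
Path Well→G→Ref (+1); total 5.
No residual Well→Ref path; max flow = 5.
Certifying cut of size 5: {F→Ref, G→Ref, Well→A, Well→D, Well→Ref}.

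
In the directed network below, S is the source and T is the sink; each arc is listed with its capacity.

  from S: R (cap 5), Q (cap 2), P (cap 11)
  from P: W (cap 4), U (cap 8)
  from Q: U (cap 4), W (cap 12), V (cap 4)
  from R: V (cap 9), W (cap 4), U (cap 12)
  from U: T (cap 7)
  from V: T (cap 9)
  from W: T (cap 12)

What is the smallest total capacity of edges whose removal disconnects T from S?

Augment S→P→U→T: bottleneck 7, flow now 7.
Augment S→P→W→T: bottleneck 4, flow now 11.
Augment S→Q→V→T: bottleneck 2, flow now 13.
Augment S→R→V→T: bottleneck 5, flow now 18.
No augmenting path remains; maximum flow = 18.
By max-flow min-cut, the minimum cut capacity equals the max flow.
In the residual graph, reachable from S: {S}.
Min-cut edges: S→P (11), S→Q (2), S→R (5); capacity 11 + 2 + 5 = 18.

18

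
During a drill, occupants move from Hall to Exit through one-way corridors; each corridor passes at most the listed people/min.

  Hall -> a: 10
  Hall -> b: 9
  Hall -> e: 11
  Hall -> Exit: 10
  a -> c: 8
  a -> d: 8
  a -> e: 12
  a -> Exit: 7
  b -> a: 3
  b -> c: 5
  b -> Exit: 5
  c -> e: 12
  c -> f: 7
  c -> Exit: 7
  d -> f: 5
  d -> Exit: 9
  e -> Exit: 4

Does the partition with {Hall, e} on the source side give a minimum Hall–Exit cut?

Yes — it is a minimum cut (capacity 33).

Given cut capacity: 10 + 9 + 10 + 4 = 33.
Augment Hall→Exit: bottleneck 10, flow now 10.
Augment Hall→a→Exit: bottleneck 7, flow now 17.
Augment Hall→b→Exit: bottleneck 5, flow now 22.
Augment Hall→e→Exit: bottleneck 4, flow now 26.
Augment Hall→a→c→Exit: bottleneck 3, flow now 29.
Augment Hall→b→c→Exit: bottleneck 4, flow now 33.
No augmenting path remains; maximum flow = 33.
Cut capacity 33 equals the max flow, so it is a minimum cut.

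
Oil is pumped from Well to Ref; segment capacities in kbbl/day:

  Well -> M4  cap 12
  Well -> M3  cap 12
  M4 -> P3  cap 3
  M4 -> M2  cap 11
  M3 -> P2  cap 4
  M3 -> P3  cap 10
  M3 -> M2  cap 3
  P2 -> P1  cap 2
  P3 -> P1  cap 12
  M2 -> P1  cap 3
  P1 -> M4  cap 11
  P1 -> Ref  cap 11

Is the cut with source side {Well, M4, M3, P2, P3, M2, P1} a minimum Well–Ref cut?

Yes — it is a minimum cut (capacity 11).

Given cut capacity: 11 = 11.
Augment Well→M4→P3→P1→Ref: bottleneck 3, flow now 3.
Augment Well→M4→M2→P1→Ref: bottleneck 3, flow now 6.
Augment Well→M3→P2→P1→Ref: bottleneck 2, flow now 8.
Augment Well→M3→P3→P1→Ref: bottleneck 3, flow now 11.
No augmenting path remains; maximum flow = 11.
Cut capacity 11 equals the max flow, so it is a minimum cut.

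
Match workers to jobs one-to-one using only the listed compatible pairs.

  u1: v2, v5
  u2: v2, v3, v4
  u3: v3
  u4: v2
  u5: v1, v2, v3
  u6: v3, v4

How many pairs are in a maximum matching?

Unit-capacity flow: source→left, listed edges, right→sink; max matching = max flow.
Augmenting path u1→v2 (+1); matched 1.
Augmenting path u2→v3 (+1); matched 2.
Augmenting path u5→v1 (+1); matched 3.
Augmenting path u6→v4 (+1); matched 4.
Augmenting path u4→v2→u1→v5 (+1); matched 5.
No augmenting path remains; maximum matching = 5.
König certificate: {u1, u5, v2, v3, v4} is a vertex cover of size 5 (every listed pair touches it), so no matching can be larger.

5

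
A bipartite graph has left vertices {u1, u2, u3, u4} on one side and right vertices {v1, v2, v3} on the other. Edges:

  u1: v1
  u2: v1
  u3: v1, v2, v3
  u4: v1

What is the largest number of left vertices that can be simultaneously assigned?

2

Unit-capacity flow: source→left, listed edges, right→sink; max matching = max flow.
Augmenting path u1→v1 (+1); matched 1.
Augmenting path u3→v2 (+1); matched 2.
No augmenting path remains; maximum matching = 2.
König certificate: {u3, v1} is a vertex cover of size 2 (every listed pair touches it), so no matching can be larger.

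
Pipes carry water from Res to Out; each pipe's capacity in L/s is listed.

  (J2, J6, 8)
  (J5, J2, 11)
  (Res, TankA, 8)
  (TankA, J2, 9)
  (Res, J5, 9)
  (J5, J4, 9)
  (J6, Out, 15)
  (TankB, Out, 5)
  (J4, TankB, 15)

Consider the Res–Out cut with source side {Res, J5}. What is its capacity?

28

Edges leaving {Res, J5}: Res→TankA (8), J5→J4 (9), J5→J2 (11).
Cut capacity = 8 + 9 + 11 = 28.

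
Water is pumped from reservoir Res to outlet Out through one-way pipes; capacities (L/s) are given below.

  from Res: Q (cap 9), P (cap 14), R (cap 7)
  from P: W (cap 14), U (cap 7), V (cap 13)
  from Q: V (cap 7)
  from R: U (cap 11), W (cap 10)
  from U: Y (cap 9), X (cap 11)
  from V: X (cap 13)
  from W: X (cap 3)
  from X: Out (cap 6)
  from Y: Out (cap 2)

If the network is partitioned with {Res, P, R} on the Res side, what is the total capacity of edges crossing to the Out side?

Edges leaving {Res, P, R}: Res→Q (9), P→U (7), P→V (13), P→W (14), R→U (11), R→W (10).
Cut capacity = 9 + 7 + 13 + 14 + 11 + 10 = 64.

64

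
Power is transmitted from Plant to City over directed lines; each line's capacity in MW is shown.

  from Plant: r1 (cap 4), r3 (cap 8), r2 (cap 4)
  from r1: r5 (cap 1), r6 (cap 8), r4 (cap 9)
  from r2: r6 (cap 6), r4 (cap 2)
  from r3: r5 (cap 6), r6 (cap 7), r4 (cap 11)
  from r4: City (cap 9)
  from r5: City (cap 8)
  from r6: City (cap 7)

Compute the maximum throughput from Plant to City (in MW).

16

Augment Plant→r1→r4→City: bottleneck 4, flow now 4.
Augment Plant→r2→r4→City: bottleneck 2, flow now 6.
Augment Plant→r2→r6→City: bottleneck 2, flow now 8.
Augment Plant→r3→r4→City: bottleneck 3, flow now 11.
Augment Plant→r3→r5→City: bottleneck 5, flow now 16.
No augmenting path remains; maximum flow = 16.
In the residual graph, reachable from Plant: {Plant}.
Min-cut edges: Plant→r1 (4), Plant→r2 (4), Plant→r3 (8); capacity 4 + 4 + 8 = 16.
This cut is saturated, so no flow can exceed 16.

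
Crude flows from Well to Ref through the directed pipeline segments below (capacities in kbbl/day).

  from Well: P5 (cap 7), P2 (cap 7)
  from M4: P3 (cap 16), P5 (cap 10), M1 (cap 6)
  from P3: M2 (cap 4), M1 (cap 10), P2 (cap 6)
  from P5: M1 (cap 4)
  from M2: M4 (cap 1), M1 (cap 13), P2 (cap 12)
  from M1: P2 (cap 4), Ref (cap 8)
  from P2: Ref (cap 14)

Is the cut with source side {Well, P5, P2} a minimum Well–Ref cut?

Given cut capacity: 4 + 14 = 18.
Augment Well→P2→Ref: bottleneck 7, flow now 7.
Augment Well→P5→M1→Ref: bottleneck 4, flow now 11.
No augmenting path remains; maximum flow = 11.
In the residual graph, reachable from Well: {Well, P5}.
Min-cut edges: Well→P2 (7), P5→M1 (4); capacity 7 + 4 = 11.
Cut capacity 18 exceeds the max flow 11, so it is not minimum.

No — its capacity is 18, but the minimum cut has capacity 11.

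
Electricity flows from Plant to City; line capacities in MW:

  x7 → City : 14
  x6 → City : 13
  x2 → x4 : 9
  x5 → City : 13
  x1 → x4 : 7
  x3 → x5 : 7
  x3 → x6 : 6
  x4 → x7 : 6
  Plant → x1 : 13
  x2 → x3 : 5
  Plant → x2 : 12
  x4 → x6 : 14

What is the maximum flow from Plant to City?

19

Augment Plant→x1→x4→x6→City: bottleneck 7, flow now 7.
Augment Plant→x2→x3→x5→City: bottleneck 5, flow now 12.
Augment Plant→x2→x4→x6→City: bottleneck 6, flow now 18.
Augment Plant→x2→x4→x7→City: bottleneck 1, flow now 19.
No augmenting path remains; maximum flow = 19.
In the residual graph, reachable from Plant: {Plant, x1}.
Min-cut edges: Plant→x2 (12), x1→x4 (7); capacity 12 + 7 = 19.
This cut is saturated, so no flow can exceed 19.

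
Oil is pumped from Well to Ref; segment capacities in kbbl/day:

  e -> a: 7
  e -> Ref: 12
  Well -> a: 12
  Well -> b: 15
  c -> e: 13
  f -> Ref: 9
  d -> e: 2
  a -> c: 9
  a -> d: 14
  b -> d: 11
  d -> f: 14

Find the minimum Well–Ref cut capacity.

20

Augment Well→a→c→e→Ref: bottleneck 9, flow now 9.
Augment Well→a→d→e→Ref: bottleneck 2, flow now 11.
Augment Well→a→d→f→Ref: bottleneck 1, flow now 12.
Augment Well→b→d→f→Ref: bottleneck 8, flow now 20.
No augmenting path remains; maximum flow = 20.
By max-flow min-cut, the minimum cut capacity equals the max flow.
In the residual graph, reachable from Well: {Well, a, b, d, f}.
Min-cut edges: a→c (9), d→e (2), f→Ref (9); capacity 9 + 2 + 9 = 20.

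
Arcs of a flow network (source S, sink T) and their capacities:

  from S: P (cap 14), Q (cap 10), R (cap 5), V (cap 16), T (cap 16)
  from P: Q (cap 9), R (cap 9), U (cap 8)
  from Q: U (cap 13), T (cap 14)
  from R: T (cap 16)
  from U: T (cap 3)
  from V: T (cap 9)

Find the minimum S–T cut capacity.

Augment S→T: bottleneck 16, flow now 16.
Augment S→Q→T: bottleneck 10, flow now 26.
Augment S→R→T: bottleneck 5, flow now 31.
Augment S→V→T: bottleneck 9, flow now 40.
Augment S→P→Q→T: bottleneck 4, flow now 44.
Augment S→P→R→T: bottleneck 9, flow now 53.
Augment S→P→U→T: bottleneck 1, flow now 54.
No augmenting path remains; maximum flow = 54.
By max-flow min-cut, the minimum cut capacity equals the max flow.
In the residual graph, reachable from S: {S, V}.
Min-cut edges: S→P (14), S→Q (10), S→R (5), S→T (16), V→T (9); capacity 14 + 10 + 5 + 16 + 9 = 54.

54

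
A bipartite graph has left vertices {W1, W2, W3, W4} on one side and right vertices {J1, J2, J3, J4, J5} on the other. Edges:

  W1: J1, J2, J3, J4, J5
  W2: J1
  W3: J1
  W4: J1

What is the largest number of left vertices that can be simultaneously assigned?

Unit-capacity flow: source→left, listed edges, right→sink; max matching = max flow.
Augmenting path W1→J1 (+1); matched 1.
Augmenting path W2→J1→W1→J2 (+1); matched 2.
No augmenting path remains; maximum matching = 2.
König certificate: {W1, J1} is a vertex cover of size 2 (every listed pair touches it), so no matching can be larger.

2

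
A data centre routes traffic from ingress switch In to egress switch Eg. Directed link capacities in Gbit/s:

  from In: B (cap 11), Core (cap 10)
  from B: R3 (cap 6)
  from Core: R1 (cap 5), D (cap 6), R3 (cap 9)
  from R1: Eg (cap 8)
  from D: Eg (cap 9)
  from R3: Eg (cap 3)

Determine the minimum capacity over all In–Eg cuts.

13

Augment In→B→R3→Eg: bottleneck 3, flow now 3.
Augment In→Core→R1→Eg: bottleneck 5, flow now 8.
Augment In→Core→D→Eg: bottleneck 5, flow now 13.
No augmenting path remains; maximum flow = 13.
By max-flow min-cut, the minimum cut capacity equals the max flow.
In the residual graph, reachable from In: {In, B, R3}.
Min-cut edges: In→Core (10), R3→Eg (3); capacity 10 + 3 = 13.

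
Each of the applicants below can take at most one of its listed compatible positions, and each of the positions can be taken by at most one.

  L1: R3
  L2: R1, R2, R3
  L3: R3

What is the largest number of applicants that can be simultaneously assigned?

2

Unit-capacity flow: source→left, listed edges, right→sink; max matching = max flow.
Augmenting path L1→R3 (+1); matched 1.
Augmenting path L2→R1 (+1); matched 2.
No augmenting path remains; maximum matching = 2.
König certificate: {L2, R3} is a vertex cover of size 2 (every listed pair touches it), so no matching can be larger.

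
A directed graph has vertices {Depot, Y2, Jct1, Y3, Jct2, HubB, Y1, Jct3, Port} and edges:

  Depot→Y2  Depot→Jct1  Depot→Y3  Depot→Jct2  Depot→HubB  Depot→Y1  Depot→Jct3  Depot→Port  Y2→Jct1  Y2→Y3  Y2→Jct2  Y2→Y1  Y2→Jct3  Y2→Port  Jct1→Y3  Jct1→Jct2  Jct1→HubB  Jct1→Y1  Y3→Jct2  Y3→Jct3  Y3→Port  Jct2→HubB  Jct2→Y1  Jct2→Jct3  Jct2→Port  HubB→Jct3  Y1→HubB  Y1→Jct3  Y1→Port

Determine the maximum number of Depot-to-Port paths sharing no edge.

5

Assign every edge capacity 1; by Menger, the answer equals the max flow.
Path Depot→Port (+1); total 1.
Path Depot→Y2→Port (+1); total 2.
Path Depot→Y3→Port (+1); total 3.
Path Depot→Jct2→Port (+1); total 4.
Path Depot→Y1→Port (+1); total 5.
No residual Depot→Port path; max flow = 5.
Certifying cut of size 5: {Depot→Port, Depot→Y2, Jct2→Port, Y1→Port, Y3→Port}.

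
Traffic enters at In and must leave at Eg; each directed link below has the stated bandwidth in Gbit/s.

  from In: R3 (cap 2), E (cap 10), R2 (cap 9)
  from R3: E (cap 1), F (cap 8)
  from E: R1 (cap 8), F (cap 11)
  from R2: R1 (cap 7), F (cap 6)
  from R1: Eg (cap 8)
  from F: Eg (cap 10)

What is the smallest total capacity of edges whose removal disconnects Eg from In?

18

Augment In→R3→F→Eg: bottleneck 2, flow now 2.
Augment In→E→R1→Eg: bottleneck 8, flow now 10.
Augment In→E→F→Eg: bottleneck 2, flow now 12.
Augment In→R2→F→Eg: bottleneck 6, flow now 18.
No augmenting path remains; maximum flow = 18.
By max-flow min-cut, the minimum cut capacity equals the max flow.
In the residual graph, reachable from In: {In, R3, E, R2, R1, F}.
Min-cut edges: R1→Eg (8), F→Eg (10); capacity 8 + 10 = 18.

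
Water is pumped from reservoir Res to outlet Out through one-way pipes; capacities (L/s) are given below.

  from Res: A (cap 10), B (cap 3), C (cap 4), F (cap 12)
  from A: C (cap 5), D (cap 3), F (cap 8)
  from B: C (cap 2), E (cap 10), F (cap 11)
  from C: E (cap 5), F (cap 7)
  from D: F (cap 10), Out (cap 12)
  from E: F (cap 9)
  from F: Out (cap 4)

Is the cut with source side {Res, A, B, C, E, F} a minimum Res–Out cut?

Yes — it is a minimum cut (capacity 7).

Given cut capacity: 3 + 4 = 7.
Augment Res→F→Out: bottleneck 4, flow now 4.
Augment Res→A→D→Out: bottleneck 3, flow now 7.
No augmenting path remains; maximum flow = 7.
Cut capacity 7 equals the max flow, so it is a minimum cut.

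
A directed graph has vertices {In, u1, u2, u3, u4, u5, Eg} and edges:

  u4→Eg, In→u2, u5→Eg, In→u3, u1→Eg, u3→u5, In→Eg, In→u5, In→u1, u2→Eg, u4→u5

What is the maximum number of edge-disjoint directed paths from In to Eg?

4

Assign every edge capacity 1; by Menger, the answer equals the max flow.
Path In→Eg (+1); total 1.
Path In→u1→Eg (+1); total 2.
Path In→u2→Eg (+1); total 3.
Path In→u5→Eg (+1); total 4.
No residual In→Eg path; max flow = 4.
Certifying cut of size 4: {In→Eg, In→u1, In→u2, u5→Eg}.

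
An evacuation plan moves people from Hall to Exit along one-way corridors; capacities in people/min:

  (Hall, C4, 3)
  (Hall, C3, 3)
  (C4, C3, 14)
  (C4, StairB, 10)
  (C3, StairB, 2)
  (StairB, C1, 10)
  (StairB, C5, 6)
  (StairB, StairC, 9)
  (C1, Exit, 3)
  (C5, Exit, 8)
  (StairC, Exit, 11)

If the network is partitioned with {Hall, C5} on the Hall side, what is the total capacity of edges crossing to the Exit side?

Edges leaving {Hall, C5}: Hall→C4 (3), Hall→C3 (3), C5→Exit (8).
Cut capacity = 3 + 3 + 8 = 14.

14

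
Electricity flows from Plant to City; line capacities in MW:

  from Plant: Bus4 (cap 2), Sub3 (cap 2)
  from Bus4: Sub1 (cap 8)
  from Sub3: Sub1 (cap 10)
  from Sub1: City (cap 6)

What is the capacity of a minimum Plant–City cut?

4

Augment Plant→Bus4→Sub1→City: bottleneck 2, flow now 2.
Augment Plant→Sub3→Sub1→City: bottleneck 2, flow now 4.
No augmenting path remains; maximum flow = 4.
By max-flow min-cut, the minimum cut capacity equals the max flow.
In the residual graph, reachable from Plant: {Plant}.
Min-cut edges: Plant→Bus4 (2), Plant→Sub3 (2); capacity 2 + 2 = 4.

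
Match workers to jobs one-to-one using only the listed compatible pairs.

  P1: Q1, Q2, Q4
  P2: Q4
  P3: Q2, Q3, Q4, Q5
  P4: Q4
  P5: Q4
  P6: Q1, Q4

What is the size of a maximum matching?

Unit-capacity flow: source→left, listed edges, right→sink; max matching = max flow.
Augmenting path P1→Q1 (+1); matched 1.
Augmenting path P2→Q4 (+1); matched 2.
Augmenting path P3→Q2 (+1); matched 3.
Augmenting path P6→Q1→P1→Q2→P3→Q3 (+1); matched 4.
No augmenting path remains; maximum matching = 4.
König certificate: {P1, P3, P6, Q4} is a vertex cover of size 4 (every listed pair touches it), so no matching can be larger.

4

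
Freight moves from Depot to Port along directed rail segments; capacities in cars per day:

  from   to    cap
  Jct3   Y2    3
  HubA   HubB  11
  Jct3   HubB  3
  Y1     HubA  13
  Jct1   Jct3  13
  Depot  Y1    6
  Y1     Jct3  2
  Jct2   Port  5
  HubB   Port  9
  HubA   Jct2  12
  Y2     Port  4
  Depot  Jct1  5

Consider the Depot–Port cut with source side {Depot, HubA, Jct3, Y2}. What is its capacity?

Edges leaving {Depot, HubA, Jct3, Y2}: Depot→Y1 (6), Depot→Jct1 (5), HubA→HubB (11), HubA→Jct2 (12), Jct3→HubB (3), Y2→Port (4).
Cut capacity = 6 + 5 + 11 + 12 + 3 + 4 = 41.

41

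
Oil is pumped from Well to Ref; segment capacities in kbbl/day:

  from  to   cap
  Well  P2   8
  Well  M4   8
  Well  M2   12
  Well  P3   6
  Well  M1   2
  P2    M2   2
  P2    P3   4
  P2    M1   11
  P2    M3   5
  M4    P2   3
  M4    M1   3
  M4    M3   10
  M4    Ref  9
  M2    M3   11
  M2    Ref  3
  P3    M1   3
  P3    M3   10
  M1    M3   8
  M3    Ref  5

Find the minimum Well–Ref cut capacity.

Augment Well→M4→Ref: bottleneck 8, flow now 8.
Augment Well→M2→Ref: bottleneck 3, flow now 11.
Augment Well→P2→M3→Ref: bottleneck 5, flow now 16.
No augmenting path remains; maximum flow = 16.
By max-flow min-cut, the minimum cut capacity equals the max flow.
In the residual graph, reachable from Well: {Well, P2, M2, P3, M1, M3}.
Min-cut edges: Well→M4 (8), M2→Ref (3), M3→Ref (5); capacity 8 + 3 + 5 = 16.

16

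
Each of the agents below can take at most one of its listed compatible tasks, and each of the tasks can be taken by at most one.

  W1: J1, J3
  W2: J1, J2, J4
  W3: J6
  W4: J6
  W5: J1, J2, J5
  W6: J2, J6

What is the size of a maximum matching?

5

Unit-capacity flow: source→left, listed edges, right→sink; max matching = max flow.
Augmenting path W1→J1 (+1); matched 1.
Augmenting path W2→J2 (+1); matched 2.
Augmenting path W3→J6 (+1); matched 3.
Augmenting path W5→J5 (+1); matched 4.
Augmenting path W6→J2→W2→J4 (+1); matched 5.
No augmenting path remains; maximum matching = 5.
König certificate: {W1, W2, W5, W6, J6} is a vertex cover of size 5 (every listed pair touches it), so no matching can be larger.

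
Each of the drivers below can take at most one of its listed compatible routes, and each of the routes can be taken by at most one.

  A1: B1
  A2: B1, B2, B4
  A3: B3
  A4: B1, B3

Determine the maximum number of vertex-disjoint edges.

3

Unit-capacity flow: source→left, listed edges, right→sink; max matching = max flow.
Augmenting path A1→B1 (+1); matched 1.
Augmenting path A2→B2 (+1); matched 2.
Augmenting path A3→B3 (+1); matched 3.
No augmenting path remains; maximum matching = 3.
König certificate: {A2, B1, B3} is a vertex cover of size 3 (every listed pair touches it), so no matching can be larger.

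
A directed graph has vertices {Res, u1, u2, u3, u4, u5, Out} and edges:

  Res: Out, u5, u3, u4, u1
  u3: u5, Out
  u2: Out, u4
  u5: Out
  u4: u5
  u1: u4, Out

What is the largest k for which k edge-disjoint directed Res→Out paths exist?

Assign every edge capacity 1; by Menger, the answer equals the max flow.
Path Res→Out (+1); total 1.
Path Res→u1→Out (+1); total 2.
Path Res→u3→Out (+1); total 3.
Path Res→u5→Out (+1); total 4.
No residual Res→Out path; max flow = 4.
Certifying cut of size 4: {Res→Out, Res→u1, Res→u3, u5→Out}.

4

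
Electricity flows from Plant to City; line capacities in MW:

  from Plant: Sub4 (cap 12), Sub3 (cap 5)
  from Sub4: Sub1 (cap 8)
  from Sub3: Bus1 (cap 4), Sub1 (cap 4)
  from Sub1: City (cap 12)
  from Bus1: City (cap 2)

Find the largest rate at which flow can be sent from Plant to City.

Augment Plant→Sub4→Sub1→City: bottleneck 8, flow now 8.
Augment Plant→Sub3→Sub1→City: bottleneck 4, flow now 12.
Augment Plant→Sub3→Bus1→City: bottleneck 1, flow now 13.
No augmenting path remains; maximum flow = 13.
In the residual graph, reachable from Plant: {Plant, Sub4}.
Min-cut edges: Plant→Sub3 (5), Sub4→Sub1 (8); capacity 5 + 8 = 13.
This cut is saturated, so no flow can exceed 13.

13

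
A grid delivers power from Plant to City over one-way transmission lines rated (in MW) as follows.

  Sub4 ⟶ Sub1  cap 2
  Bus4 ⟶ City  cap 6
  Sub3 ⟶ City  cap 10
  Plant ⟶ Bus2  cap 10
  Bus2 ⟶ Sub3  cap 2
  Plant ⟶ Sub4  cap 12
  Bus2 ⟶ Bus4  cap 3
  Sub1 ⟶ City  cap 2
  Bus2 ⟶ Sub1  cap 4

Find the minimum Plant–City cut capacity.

Augment Plant→Bus2→Bus4→City: bottleneck 3, flow now 3.
Augment Plant→Bus2→Sub3→City: bottleneck 2, flow now 5.
Augment Plant→Bus2→Sub1→City: bottleneck 2, flow now 7.
No augmenting path remains; maximum flow = 7.
By max-flow min-cut, the minimum cut capacity equals the max flow.
In the residual graph, reachable from Plant: {Plant, Bus2, Sub4, Sub1}.
Min-cut edges: Bus2→Bus4 (3), Bus2→Sub3 (2), Sub1→City (2); capacity 3 + 2 + 2 = 7.

7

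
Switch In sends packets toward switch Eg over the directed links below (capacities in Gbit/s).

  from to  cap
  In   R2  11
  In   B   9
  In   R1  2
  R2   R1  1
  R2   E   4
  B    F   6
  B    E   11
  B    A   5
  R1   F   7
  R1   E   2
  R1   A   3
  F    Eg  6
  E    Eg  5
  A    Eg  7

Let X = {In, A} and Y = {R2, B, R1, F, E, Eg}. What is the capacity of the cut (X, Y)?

29

Edges leaving {In, A}: In→R2 (11), In→B (9), In→R1 (2), A→Eg (7).
Cut capacity = 11 + 9 + 2 + 7 = 29.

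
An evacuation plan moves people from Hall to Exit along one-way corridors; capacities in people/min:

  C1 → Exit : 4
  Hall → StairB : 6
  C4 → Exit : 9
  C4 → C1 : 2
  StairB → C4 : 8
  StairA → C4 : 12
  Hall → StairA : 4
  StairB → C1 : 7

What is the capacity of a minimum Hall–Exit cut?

10

Augment Hall→StairB→C1→Exit: bottleneck 4, flow now 4.
Augment Hall→StairB→C4→Exit: bottleneck 2, flow now 6.
Augment Hall→StairA→C4→Exit: bottleneck 4, flow now 10.
No augmenting path remains; maximum flow = 10.
By max-flow min-cut, the minimum cut capacity equals the max flow.
In the residual graph, reachable from Hall: {Hall}.
Min-cut edges: Hall→StairB (6), Hall→StairA (4); capacity 6 + 4 = 10.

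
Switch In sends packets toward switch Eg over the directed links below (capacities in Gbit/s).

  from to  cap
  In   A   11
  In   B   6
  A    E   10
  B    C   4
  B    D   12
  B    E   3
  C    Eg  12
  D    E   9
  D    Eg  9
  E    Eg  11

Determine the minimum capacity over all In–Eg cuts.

Augment In→A→E→Eg: bottleneck 10, flow now 10.
Augment In→B→C→Eg: bottleneck 4, flow now 14.
Augment In→B→D→Eg: bottleneck 2, flow now 16.
No augmenting path remains; maximum flow = 16.
By max-flow min-cut, the minimum cut capacity equals the max flow.
In the residual graph, reachable from In: {In, A}.
Min-cut edges: In→B (6), A→E (10); capacity 6 + 10 = 16.

16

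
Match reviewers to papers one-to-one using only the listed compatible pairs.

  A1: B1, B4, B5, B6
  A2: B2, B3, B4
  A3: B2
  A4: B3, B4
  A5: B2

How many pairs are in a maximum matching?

Unit-capacity flow: source→left, listed edges, right→sink; max matching = max flow.
Augmenting path A1→B1 (+1); matched 1.
Augmenting path A2→B2 (+1); matched 2.
Augmenting path A4→B3 (+1); matched 3.
Augmenting path A3→B2→A2→B4 (+1); matched 4.
No augmenting path remains; maximum matching = 4.
König certificate: {A1, A2, A4, B2} is a vertex cover of size 4 (every listed pair touches it), so no matching can be larger.

4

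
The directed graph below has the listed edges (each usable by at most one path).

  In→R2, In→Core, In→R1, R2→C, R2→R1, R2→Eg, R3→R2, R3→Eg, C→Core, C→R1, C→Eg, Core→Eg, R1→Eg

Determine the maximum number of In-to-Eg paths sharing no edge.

3

Assign every edge capacity 1; by Menger, the answer equals the max flow.
Path In→R2→Eg (+1); total 1.
Path In→Core→Eg (+1); total 2.
Path In→R1→Eg (+1); total 3.
No residual In→Eg path; max flow = 3.
Certifying cut of size 3: {In→Core, In→R1, In→R2}.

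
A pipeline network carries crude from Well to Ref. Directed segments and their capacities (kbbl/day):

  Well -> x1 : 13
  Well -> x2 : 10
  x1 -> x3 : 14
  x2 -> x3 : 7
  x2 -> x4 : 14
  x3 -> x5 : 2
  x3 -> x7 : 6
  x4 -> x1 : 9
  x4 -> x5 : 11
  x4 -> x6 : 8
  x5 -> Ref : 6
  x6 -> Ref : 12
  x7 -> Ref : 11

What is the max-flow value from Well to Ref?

18

Augment Well→x1→x3→x5→Ref: bottleneck 2, flow now 2.
Augment Well→x1→x3→x7→Ref: bottleneck 6, flow now 8.
Augment Well→x2→x4→x5→Ref: bottleneck 4, flow now 12.
Augment Well→x2→x4→x6→Ref: bottleneck 6, flow now 18.
No augmenting path remains; maximum flow = 18.
In the residual graph, reachable from Well: {Well, x1, x3}.
Min-cut edges: Well→x2 (10), x3→x5 (2), x3→x7 (6); capacity 10 + 2 + 6 = 18.
This cut is saturated, so no flow can exceed 18.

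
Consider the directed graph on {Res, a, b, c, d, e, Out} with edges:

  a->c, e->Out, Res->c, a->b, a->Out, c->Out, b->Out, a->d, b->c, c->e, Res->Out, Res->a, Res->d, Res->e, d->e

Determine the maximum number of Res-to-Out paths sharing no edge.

4

Assign every edge capacity 1; by Menger, the answer equals the max flow.
Path Res→Out (+1); total 1.
Path Res→a→Out (+1); total 2.
Path Res→c→Out (+1); total 3.
Path Res→e→Out (+1); total 4.
No residual Res→Out path; max flow = 4.
Certifying cut of size 4: {Res→Out, Res→a, Res→c, e→Out}.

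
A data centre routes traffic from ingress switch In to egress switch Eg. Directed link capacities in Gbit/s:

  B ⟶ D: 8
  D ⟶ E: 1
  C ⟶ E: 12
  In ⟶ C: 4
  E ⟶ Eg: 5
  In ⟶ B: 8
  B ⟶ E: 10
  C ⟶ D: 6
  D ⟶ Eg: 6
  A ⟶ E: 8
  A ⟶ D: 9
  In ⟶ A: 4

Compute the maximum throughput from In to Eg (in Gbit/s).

Augment In→A→D→Eg: bottleneck 4, flow now 4.
Augment In→B→D→Eg: bottleneck 2, flow now 6.
Augment In→B→E→Eg: bottleneck 5, flow now 11.
No augmenting path remains; maximum flow = 11.
In the residual graph, reachable from In: {In, A, B, C, D, E}.
Min-cut edges: D→Eg (6), E→Eg (5); capacity 6 + 5 = 11.
This cut is saturated, so no flow can exceed 11.

11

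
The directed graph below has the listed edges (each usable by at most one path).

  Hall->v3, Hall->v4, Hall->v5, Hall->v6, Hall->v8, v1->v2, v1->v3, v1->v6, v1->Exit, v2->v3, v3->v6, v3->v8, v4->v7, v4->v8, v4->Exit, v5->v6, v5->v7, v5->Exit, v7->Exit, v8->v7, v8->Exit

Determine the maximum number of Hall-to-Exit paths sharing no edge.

4

Assign every edge capacity 1; by Menger, the answer equals the max flow.
Path Hall→v4→Exit (+1); total 1.
Path Hall→v5→Exit (+1); total 2.
Path Hall→v8→Exit (+1); total 3.
Path Hall→v3→v8→v7→Exit (+1); total 4.
No residual Hall→Exit path; max flow = 4.
Certifying cut of size 4: {Hall→v3, Hall→v4, Hall→v5, Hall→v8}.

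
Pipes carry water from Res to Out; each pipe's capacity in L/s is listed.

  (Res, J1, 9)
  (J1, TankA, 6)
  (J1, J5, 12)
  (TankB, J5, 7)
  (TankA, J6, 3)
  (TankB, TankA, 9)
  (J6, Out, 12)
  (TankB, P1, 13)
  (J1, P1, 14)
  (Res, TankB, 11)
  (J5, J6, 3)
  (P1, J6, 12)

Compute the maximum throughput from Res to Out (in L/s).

Augment Res→J1→J5→J6→Out: bottleneck 3, flow now 3.
Augment Res→J1→TankA→J6→Out: bottleneck 3, flow now 6.
Augment Res→J1→P1→J6→Out: bottleneck 3, flow now 9.
Augment Res→TankB→P1→J6→Out: bottleneck 3, flow now 12.
No augmenting path remains; maximum flow = 12.
In the residual graph, reachable from Res: {Res, J1, TankB, J5, TankA, P1, J6}.
Min-cut edges: J6→Out (12); capacity 12 = 12.
This cut is saturated, so no flow can exceed 12.

12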